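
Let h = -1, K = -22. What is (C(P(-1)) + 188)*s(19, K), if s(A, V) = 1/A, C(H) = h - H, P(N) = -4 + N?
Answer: 192/19 ≈ 10.105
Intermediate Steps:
C(H) = -1 - H
(C(P(-1)) + 188)*s(19, K) = ((-1 - (-4 - 1)) + 188)/19 = ((-1 - 1*(-5)) + 188)*(1/19) = ((-1 + 5) + 188)*(1/19) = (4 + 188)*(1/19) = 192*(1/19) = 192/19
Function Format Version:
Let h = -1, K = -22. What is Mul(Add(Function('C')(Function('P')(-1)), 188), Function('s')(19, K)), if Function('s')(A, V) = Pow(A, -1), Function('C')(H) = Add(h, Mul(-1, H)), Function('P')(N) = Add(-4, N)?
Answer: Rational(192, 19) ≈ 10.105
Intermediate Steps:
Function('C')(H) = Add(-1, Mul(-1, H))
Mul(Add(Function('C')(Function('P')(-1)), 188), Function('s')(19, K)) = Mul(Add(Add(-1, Mul(-1, Add(-4, -1))), 188), Pow(19, -1)) = Mul(Add(Add(-1, Mul(-1, -5)), 188), Rational(1, 19)) = Mul(Add(Add(-1, 5), 188), Rational(1, 19)) = Mul(Add(4, 188), Rational(1, 19)) = Mul(192, Rational(1, 19)) = Rational(192, 19)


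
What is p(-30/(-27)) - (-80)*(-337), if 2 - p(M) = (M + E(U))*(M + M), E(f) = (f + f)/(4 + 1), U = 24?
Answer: -2185526/81 ≈ -26982.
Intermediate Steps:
E(f) = 2*f/5 (E(f) = (2*f)/5 = (2*f)*(⅕) = 2*f/5)
p(M) = 2 - 2*M*(48/5 + M) (p(M) = 2 - (M + (⅖)*24)*(M + M) = 2 - (M + 48/5)*2*M = 2 - (48/5 + M)*2*M = 2 - 2*M*(48/5 + M))
p(-30/(-27)) - (-80)*(-337) = (2 - 2*(-30/(-27))² - (-576)/(-27)) - (-80)*(-337) = (2 - 2*(-30*(-1/27))² - (-576)*(-1)/27) - 1*26960 = (2 - 2*(10/9)² - 96/5*10/9) - 26960 = (2 - 2*100/81 - 64/3) - 26960 = (2 - 200/81 - 64/3) - 26960 = -1766/81 - 26960 = -2185526/81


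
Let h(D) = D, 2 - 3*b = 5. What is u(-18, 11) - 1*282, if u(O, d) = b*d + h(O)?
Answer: -311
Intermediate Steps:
b = -1 (b = ⅔ - ⅓*5 = ⅔ - 5/3 = -1)
u(O, d) = O - d (u(O, d) = -d + O = O - d)
u(-18, 11) - 1*282 = (-18 - 1*11) - 1*282 = (-18 - 11) - 282 = -29 - 282 = -311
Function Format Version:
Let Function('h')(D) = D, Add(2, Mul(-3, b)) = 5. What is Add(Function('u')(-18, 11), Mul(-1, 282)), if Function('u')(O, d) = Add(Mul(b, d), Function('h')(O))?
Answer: -311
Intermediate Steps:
b = -1 (b = Add(Rational(2, 3), Mul(Rational(-1, 3), 5)) = Add(Rational(2, 3), Rational(-5, 3)) = -1)
Function('u')(O, d) = Add(O, Mul(-1, d)) (Function('u')(O, d) = Add(Mul(-1, d), O) = Add(O, Mul(-1, d)))
Add(Function('u')(-18, 11), Mul(-1, 282)) = Add(Add(-18, Mul(-1, 11)), Mul(-1, 282)) = Add(Add(-18, -11), -282) = Add(-29, -282) = -311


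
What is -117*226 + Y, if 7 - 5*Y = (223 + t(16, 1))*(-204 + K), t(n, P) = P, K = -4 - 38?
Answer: -77099/5 ≈ -15420.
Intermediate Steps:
K = -42
Y = 55111/5 (Y = 7/5 - (223 + 1)*(-204 - 42)/5 = 7/5 - 224*(-246)/5 = 7/5 - ⅕*(-55104) = 7/5 + 55104/5 = 55111/5 ≈ 11022.)
-117*226 + Y = -117*226 + 55111/5 = -26442 + 55111/5 = -77099/5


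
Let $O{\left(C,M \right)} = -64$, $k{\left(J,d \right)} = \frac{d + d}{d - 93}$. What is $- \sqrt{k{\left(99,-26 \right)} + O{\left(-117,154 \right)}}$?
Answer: $- \frac{2 i \sqrt{225029}}{119} \approx - 7.9726 i$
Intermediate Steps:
$k{\left(J,d \right)} = \frac{2 d}{-93 + d}$
$- \sqrt{k{\left(99,-26 \right)} + O{\left(-117,154 \right)}} = - \sqrt{2 \left(-26\right) \frac{1}{-93 - 26} - 64} = - \sqrt{2 \left(-26\right) \frac{1}{-119} - 64} = - \sqrt{2 \left(-26\right) \left(- \frac{1}{119}\right) - 64} = - \sqrt{\frac{52}{119} - 64} = - \sqrt{- \frac{7564}{119}} = - \frac{2 i \sqrt{225029}}{119}$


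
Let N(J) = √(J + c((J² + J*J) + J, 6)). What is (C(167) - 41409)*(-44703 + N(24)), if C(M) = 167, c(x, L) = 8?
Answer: 1843641126 - 164968*√2 ≈ 1.8434e+9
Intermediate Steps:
N(J) = √(8 + J) (N(J) = √(J + 8) = √(8 + J))
(C(167) - 41409)*(-44703 + N(24)) = (167 - 41409)*(-44703 + √(8 + 24)) = -41242*(-44703 + √32) = -41242*(-44703 + 4*√2) = 1843641126 - 164968*√2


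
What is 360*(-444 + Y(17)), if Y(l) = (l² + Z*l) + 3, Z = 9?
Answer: 360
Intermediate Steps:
Y(l) = 3 + l² + 9*l (Y(l) = (l² + 9*l) + 3 = 3 + l² + 9*l)
360*(-444 + Y(17)) = 360*(-444 + (3 + 17² + 9*17)) = 360*(-444 + (3 + 289 + 153)) = 360*(-444 + 445) = 360*1 = 360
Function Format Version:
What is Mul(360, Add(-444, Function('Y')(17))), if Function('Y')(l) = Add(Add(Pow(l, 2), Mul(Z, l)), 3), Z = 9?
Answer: 360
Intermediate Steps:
Function('Y')(l) = Add(3, Pow(l, 2), Mul(9, l)) (Function('Y')(l) = Add(Add(Pow(l, 2), Mul(9, l)), 3) = Add(3, Pow(l, 2), Mul(9, l)))
Mul(360, Add(-444, Function('Y')(17))) = Mul(360, Add(-444, Add(3, Pow(17, 2), Mul(9, 17)))) = Mul(360, Add(-444, Add(3, 289, 153))) = Mul(360, Add(-444, 445)) = Mul(360, 1) = 360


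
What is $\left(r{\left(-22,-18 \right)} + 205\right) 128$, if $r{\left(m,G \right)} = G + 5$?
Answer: $24576$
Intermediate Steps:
$r{\left(m,G \right)} = 5 + G$
$\left(r{\left(-22,-18 \right)} + 205\right) 128 = \left(\left(5 - 18\right) + 205\right) 128 = \left(-13 + 205\right) 128 = 192 \cdot 128 = 24576$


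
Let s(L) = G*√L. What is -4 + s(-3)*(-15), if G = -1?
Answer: -4 + 15*I*√3 ≈ -4.0 + 25.981*I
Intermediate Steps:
s(L) = -√L
-4 + s(-3)*(-15) = -4 - √(-3)*(-15) = -4 - I*√3*(-15) = -4 + 15*I*√3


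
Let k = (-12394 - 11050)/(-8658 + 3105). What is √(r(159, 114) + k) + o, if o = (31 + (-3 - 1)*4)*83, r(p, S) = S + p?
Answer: 1245 + √949817821/1851 ≈ 1261.7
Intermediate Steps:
k = 23444/5553 (k = -23444/(-5553) = -23444*(-1/5553) = 23444/5553 ≈ 4.2219)
o = 1245 (o = (31 - 4*4)*83 = (31 - 16)*83 = 15*83 = 1245)
√(r(159, 114) + k) + o = √((114 + 159) + 23444/5553) + 1245 = √(273 + 23444/5553) + 1245 = √(1539413/5553) + 1245 = √949817821/1851 + 1245 = 1245 + √949817821/1851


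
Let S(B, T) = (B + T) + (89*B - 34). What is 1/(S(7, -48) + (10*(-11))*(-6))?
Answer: 1/1208 ≈ 0.00082781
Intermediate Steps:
S(B, T) = -34 + T + 90*B (S(B, T) = (B + T) + (-34 + 89*B) = -34 + T + 90*B)
1/(S(7, -48) + (10*(-11))*(-6)) = 1/((-34 - 48 + 90*7) + (10*(-11))*(-6)) = 1/((-34 - 48 + 630) - 110*(-6)) = 1/(548 + 660) = 1/1208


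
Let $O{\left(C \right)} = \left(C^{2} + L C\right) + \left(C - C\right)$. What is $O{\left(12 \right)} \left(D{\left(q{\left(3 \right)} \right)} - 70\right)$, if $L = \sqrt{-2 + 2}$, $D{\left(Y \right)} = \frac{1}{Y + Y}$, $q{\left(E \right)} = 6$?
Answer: $-10068$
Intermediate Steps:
$D{\left(Y \right)} = \frac{1}{2 Y}$
$L = 0$ ($L = \sqrt{0} = 0$)
$O{\left(C \right)} = C^{2}$ ($O{\left(C \right)} = \left(C^{2} + 0 C\right) + \left(C - C\right) = \left(C^{2} + 0\right) + 0 = C^{2} + 0 = C^{2}$)
$O{\left(12 \right)} \left(D{\left(q{\left(3 \right)} \right)} - 70\right) = 12^{2} \left(\frac{1}{2 \cdot 6} - 70\right) = 144 \left(\frac{1}{2} \cdot \frac{1}{6} - 70\right) = 144 \left(\frac{1}{12} - 70\right) = 144 \left(- \frac{839}{12}\right) = -10068$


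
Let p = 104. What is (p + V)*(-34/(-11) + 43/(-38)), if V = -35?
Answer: 56511/418 ≈ 135.19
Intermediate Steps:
(p + V)*(-34/(-11) + 43/(-38)) = (104 - 35)*(-34/(-11) + 43/(-38)) = 69*(-34*(-1/11) + 43*(-1/38)) = 69*(34/11 - 43/38) = 69*(819/418) = 56511/418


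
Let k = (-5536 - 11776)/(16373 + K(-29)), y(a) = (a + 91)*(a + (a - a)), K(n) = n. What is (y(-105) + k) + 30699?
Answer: 65719103/2043 ≈ 32168.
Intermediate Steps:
y(a) = a*(91 + a) (y(a) = (91 + a)*(a + 0) = (91 + a)*a = a*(91 + a))
k = -2164/2043 (k = (-5536 - 11776)/(16373 - 29) = -17312/16344 = -17312*1/16344 = -2164/2043 ≈ -1.0592)
(y(-105) + k) + 30699 = (-105*(91 - 105) - 2164/2043) + 30699 = (-105*(-14) - 2164/2043) + 30699 = (1470 - 2164/2043) + 30699 = 3001046/2043 + 30699 = 65719103/2043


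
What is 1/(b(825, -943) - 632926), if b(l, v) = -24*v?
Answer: -1/610294 ≈ -1.6386e-6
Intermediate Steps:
1/(b(825, -943) - 632926) = 1/(-24*(-943) - 632926) = 1/(22632 - 632926) = 1/(-610294) = -1/610294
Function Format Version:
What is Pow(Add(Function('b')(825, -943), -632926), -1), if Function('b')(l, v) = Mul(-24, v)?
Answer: Rational(-1, 610294) ≈ -1.6386e-6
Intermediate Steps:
Pow(Add(Function('b')(825, -943), -632926), -1) = Pow(Add(Mul(-24, -943), -632926), -1) = Pow(Add(22632, -632926), -1) = Pow(-610294, -1) = Rational(-1, 610294)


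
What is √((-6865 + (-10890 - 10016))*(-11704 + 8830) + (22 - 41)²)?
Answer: √79814215 ≈ 8933.9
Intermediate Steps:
√((-6865 + (-10890 - 10016))*(-11704 + 8830) + (22 - 41)²) = √((-6865 - 20906)*(-2874) + (-19)²) = √(-27771*(-2874) + 361) = √(79813854 + 361) = √79814215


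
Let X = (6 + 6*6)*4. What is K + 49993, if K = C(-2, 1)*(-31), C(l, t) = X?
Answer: 44785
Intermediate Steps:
X = 168 (X = (6 + 36)*4 = 42*4 = 168)
C(l, t) = 168
K = -5208 (K = 168*(-31) = -5208)
K + 49993 = -5208 + 49993 = 44785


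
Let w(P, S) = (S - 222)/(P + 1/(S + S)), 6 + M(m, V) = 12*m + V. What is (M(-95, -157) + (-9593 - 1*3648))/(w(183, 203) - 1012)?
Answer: 540302328/37599151 ≈ 14.370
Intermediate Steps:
M(m, V) = -6 + V + 12*m (M(m, V) = -6 + (12*m + V) = -6 + (V + 12*m) = -6 + V + 12*m)
w(P, S) = (-222 + S)/(P + 1/(2*S))
(M(-95, -157) + (-9593 - 1*3648))/(w(183, 203) - 1012) = ((-6 - 157 + 12*(-95)) + (-9593 - 1*3648))/(2*203*(-222 + 203)/(1 + 2*183*203) - 1012) = ((-6 - 157 - 1140) + (-9593 - 3648))/(2*203*(-19)/(1 + 74298) - 1012) = (-1303 - 13241)/(2*203*(-19)/74299 - 1012) = -14544/(2*203*(1/74299)*(-19) - 1012) = -14544/(-7714/74299 - 1012) = -14544/(-75198302/74299) = -14544*(-74299/75198302) = 540302328/37599151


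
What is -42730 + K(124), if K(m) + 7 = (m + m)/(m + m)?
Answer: -42736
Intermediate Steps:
K(m) = -6 (K(m) = -7 + (m + m)/(m + m) = -7 + (2*m)/((2*m)) = -7 + (2*m)*(1/(2*m)) = -7 + 1 = -6)
-42730 + K(124) = -42730 - 6 = -42736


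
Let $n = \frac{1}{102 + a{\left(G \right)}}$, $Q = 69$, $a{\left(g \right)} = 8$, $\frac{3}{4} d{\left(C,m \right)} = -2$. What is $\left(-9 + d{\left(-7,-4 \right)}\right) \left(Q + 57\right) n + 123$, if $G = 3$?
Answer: $\frac{1206}{11} \approx 109.64$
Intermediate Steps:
$d{\left(C,m \right)} = - \frac{8}{3}$ ($d{\left(C,m \right)} = \frac{4}{3} \left(-2\right) = - \frac{8}{3}$)
$n = \frac{1}{110}$ ($n = \frac{1}{102 + 8} = \frac{1}{110} \approx 0.0090909$)
$\left(-9 + d{\left(-7,-4 \right)}\right) \left(Q + 57\right) n + 123 = \left(-9 - \frac{8}{3}\right) \left(69 + 57\right) \frac{1}{110} + 123 = \left(- \frac{35}{3}\right) 126 \cdot \frac{1}{110} + 123 = \left(-1470\right) \frac{1}{110} + 123 = - \frac{147}{11} + 123 = \frac{1206}{11}$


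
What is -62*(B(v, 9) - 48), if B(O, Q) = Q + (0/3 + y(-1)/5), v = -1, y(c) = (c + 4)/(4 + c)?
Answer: 12028/5 ≈ 2405.6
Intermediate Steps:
y(c) = 1 (y(c) = (4 + c)/(4 + c) = 1)
B(O, Q) = ⅕ + Q (B(O, Q) = Q + (0/3 + 1/5) = Q + (0*(⅓) + 1*(⅕)) = Q + (0 + ⅕) = Q + ⅕ = ⅕ + Q)
-62*(B(v, 9) - 48) = -62*((⅕ + 9) - 48) = -62*(46/5 - 48) = -62*(-194/5) = 12028/5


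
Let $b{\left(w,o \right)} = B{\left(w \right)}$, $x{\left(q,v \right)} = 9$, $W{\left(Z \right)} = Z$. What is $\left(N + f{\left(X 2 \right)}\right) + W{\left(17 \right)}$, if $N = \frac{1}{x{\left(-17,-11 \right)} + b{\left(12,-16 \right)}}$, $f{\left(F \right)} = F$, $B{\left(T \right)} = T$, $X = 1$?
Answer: $\frac{400}{21} \approx 19.048$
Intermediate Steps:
$b{\left(w,o \right)} = w$
$N = \frac{1}{21}$ ($N = \frac{1}{9 + 12} = \frac{1}{21} \approx 0.047619$)
$\left(N + f{\left(X 2 \right)}\right) + W{\left(17 \right)} = \left(\frac{1}{21} + 1 \cdot 2\right) + 17 = \left(\frac{1}{21} + 2\right) + 17 = \frac{43}{21} + 17 = \frac{400}{21}$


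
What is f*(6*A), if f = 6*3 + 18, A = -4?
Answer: -864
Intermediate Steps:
f = 36 (f = 18 + 18 = 36)
f*(6*A) = 36*(6*(-4)) = 36*(-24) = -864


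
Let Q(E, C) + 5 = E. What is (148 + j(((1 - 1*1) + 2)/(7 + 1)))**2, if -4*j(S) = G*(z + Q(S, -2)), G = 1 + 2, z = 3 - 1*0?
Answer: 5707321/256 ≈ 22294.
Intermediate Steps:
Q(E, C) = -5 + E
z = 3 (z = 3 + 0 = 3)
G = 3
j(S) = 3/2 - 3*S/4 (j(S) = -3*(3 + (-5 + S))/4 = -3*(-2 + S)/4 = -(-6 + 3*S)/4 = 3/2 - 3*S/4)
(148 + j(((1 - 1*1) + 2)/(7 + 1)))**2 = (148 + (3/2 - 3*((1 - 1*1) + 2)/(4*(7 + 1))))**2 = (148 + (3/2 - 3*((1 - 1) + 2)/(4*8)))**2 = (148 + (3/2 - 3*(0 + 2)/(4*8)))**2 = (148 + (3/2 - 3/(2*8)))**2 = (148 + (3/2 - 3/4*1/4))**2 = (148 + (3/2 - 3/16))**2 = (148 + 21/16)**2 = (2389/16)**2 = 5707321/256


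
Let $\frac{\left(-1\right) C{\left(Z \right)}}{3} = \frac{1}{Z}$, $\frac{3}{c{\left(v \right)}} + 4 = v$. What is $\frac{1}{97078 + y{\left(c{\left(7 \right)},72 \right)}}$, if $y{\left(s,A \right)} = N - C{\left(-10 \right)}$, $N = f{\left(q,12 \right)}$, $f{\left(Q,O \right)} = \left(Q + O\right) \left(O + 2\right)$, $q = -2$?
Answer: $\frac{10}{972177} \approx 1.0286 \cdot 10^{-5}$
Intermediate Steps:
$c{\left(v \right)} = \frac{3}{-4 + v}$
$C{\left(Z \right)} = - \frac{3}{Z}$
$f{\left(Q,O \right)} = \left(2 + O\right) \left(O + Q\right)$ ($f{\left(Q,O \right)} = \left(O + Q\right) \left(2 + O\right) = \left(2 + O\right) \left(O + Q\right)$)
$N = 140$ ($N = 12^{2} + 2 \cdot 12 + 2 \left(-2\right) + 12 \left(-2\right) = 144 + 24 - 4 - 24 = 140$)
$y{\left(s,A \right)} = \frac{1397}{10}$ ($y{\left(s,A \right)} = 140 - - \frac{3}{-10} = 140 - \left(-3\right) \left(- \frac{1}{10}\right) = 140 - \frac{3}{10} = \frac{1397}{10}$)
$\frac{1}{97078 + y{\left(c{\left(7 \right)},72 \right)}} = \frac{1}{97078 + \frac{1397}{10}} = \frac{1}{\frac{972177}{10}} = \frac{10}{972177}$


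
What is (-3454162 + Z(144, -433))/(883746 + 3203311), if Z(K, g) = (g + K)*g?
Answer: -3329025/4087057 ≈ -0.81453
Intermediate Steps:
Z(K, g) = g*(K + g) (Z(K, g) = (K + g)*g = g*(K + g))
(-3454162 + Z(144, -433))/(883746 + 3203311) = (-3454162 - 433*(144 - 433))/(883746 + 3203311) = (-3454162 - 433*(-289))/4087057 = (-3454162 + 125137)*(1/4087057) = -3329025*1/4087057 = -3329025/4087057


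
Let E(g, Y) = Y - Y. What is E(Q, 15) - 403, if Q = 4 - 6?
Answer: -403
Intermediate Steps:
Q = -2
E(g, Y) = 0
E(Q, 15) - 403 = 0 - 403 = -403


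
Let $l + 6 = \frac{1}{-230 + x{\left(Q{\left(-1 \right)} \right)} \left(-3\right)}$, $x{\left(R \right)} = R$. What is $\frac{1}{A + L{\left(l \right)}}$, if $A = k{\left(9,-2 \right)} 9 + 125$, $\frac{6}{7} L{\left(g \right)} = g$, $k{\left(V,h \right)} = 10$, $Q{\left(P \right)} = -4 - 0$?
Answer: $\frac{1308}{272057} \approx 0.0048078$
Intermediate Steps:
$Q{\left(P \right)} = -4$ ($Q{\left(P \right)} = -4 + 0 = -4$)
$l = - \frac{1309}{218}$ ($l = -6 + \frac{1}{-230 - -12} = -6 + \frac{1}{-230 + 12} = -6 + \frac{1}{-218} = -6 - \frac{1}{218} = - \frac{1309}{218} \approx -6.0046$)
$L{\left(g \right)} = \frac{7 g}{6}$
$A = 215$ ($A = 10 \cdot 9 + 125 = 90 + 125 = 215$)
$\frac{1}{A + L{\left(l \right)}} = \frac{1}{215 + \frac{7}{6} \left(- \frac{1309}{218}\right)} = \frac{1}{215 - \frac{9163}{1308}} = \frac{1}{\frac{272057}{1308}} = \frac{1308}{272057}$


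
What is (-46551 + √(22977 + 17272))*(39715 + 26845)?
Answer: -3098434560 + 66560*√40249 ≈ -3.0851e+9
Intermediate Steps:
(-46551 + √(22977 + 17272))*(39715 + 26845) = (-46551 + √40249)*66560 = -3098434560 + 66560*√40249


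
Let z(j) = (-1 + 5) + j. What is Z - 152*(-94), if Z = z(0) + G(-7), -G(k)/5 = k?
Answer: 14327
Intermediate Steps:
z(j) = 4 + j
G(k) = -5*k
Z = 39 (Z = (4 + 0) - 5*(-7) = 4 + 35 = 39)
Z - 152*(-94) = 39 - 152*(-94) = 39 + 14288 = 14327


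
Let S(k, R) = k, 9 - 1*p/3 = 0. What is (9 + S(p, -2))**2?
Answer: 1296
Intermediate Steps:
p = 27 (p = 27 - 3*0 = 27 + 0 = 27)
(9 + S(p, -2))**2 = (9 + 27)**2 = 36**2 = 1296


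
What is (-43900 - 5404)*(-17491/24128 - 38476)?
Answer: 5721522240297/3016 ≈ 1.8971e+9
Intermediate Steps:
(-43900 - 5404)*(-17491/24128 - 38476) = -49304*(-17491*1/24128 - 38476) = -49304*(-17491/24128 - 38476) = -49304*(-928366419/24128) = 5721522240297/3016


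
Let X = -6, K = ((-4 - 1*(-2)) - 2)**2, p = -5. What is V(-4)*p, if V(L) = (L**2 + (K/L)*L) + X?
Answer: -130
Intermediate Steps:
K = 16 (K = ((-4 + 2) - 2)**2 = (-2 - 2)**2 = (-4)**2 = 16)
V(L) = 10 + L**2 (V(L) = (L**2 + (16/L)*L) - 6 = (L**2 + 16) - 6 = (16 + L**2) - 6 = 10 + L**2)
V(-4)*p = (10 + (-4)**2)*(-5) = (10 + 16)*(-5) = 26*(-5) = -130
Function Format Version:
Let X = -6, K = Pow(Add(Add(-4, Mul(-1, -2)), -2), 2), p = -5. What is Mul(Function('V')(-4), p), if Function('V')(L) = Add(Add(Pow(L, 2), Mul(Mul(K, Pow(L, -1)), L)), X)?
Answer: -130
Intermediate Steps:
K = 16 (K = Pow(Add(Add(-4, 2), -2), 2) = Pow(Add(-2, -2), 2) = Pow(-4, 2) = 16)
Function('V')(L) = Add(10, Pow(L, 2)) (Function('V')(L) = Add(Add(Pow(L, 2), Mul(Mul(16, Pow(L, -1)), L)), -6) = Add(Add(Pow(L, 2), 16), -6) = Add(Add(16, Pow(L, 2)), -6) = Add(10, Pow(L, 2)))
Mul(Function('V')(-4), p) = Mul(Add(10, Pow(-4, 2)), -5) = Mul(Add(10, 16), -5) = Mul(26, -5) = -130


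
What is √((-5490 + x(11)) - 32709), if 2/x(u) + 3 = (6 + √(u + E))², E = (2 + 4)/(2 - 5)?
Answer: 4*I*√3631290/39 ≈ 195.45*I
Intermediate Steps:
E = -2 (E = 6/(-3) = 6*(-⅓) = -2)
x(u) = 2/(-3 + (6 + √(-2 + u))²) (x(u) = 2/(-3 + (6 + √(u - 2))²) = 2/(-3 + (6 + √(-2 + u))²))
√((-5490 + x(11)) - 32709) = √((-5490 + 2/(-3 + (6 + √(-2 + 11))²)) - 32709) = √((-5490 + 2/(-3 + (6 + √9)²)) - 32709) = √((-5490 + 2/(-3 + (6 + 3)²)) - 32709) = √((-5490 + 2/(-3 + 9²)) - 32709) = √((-5490 + 2/(-3 + 81)) - 32709) = √((-5490 + 2/78) - 32709) = √((-5490 + 2*(1/78)) - 32709) = √((-5490 + 1/39) - 32709) = √(-214109/39 - 32709) = √(-1489760/39) = 4*I*√3631290/39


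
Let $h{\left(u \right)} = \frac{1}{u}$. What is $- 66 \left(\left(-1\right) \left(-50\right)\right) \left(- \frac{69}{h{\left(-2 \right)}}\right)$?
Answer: $-455400$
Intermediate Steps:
$- 66 \left(\left(-1\right) \left(-50\right)\right) \left(- \frac{69}{h{\left(-2 \right)}}\right) = - 66 \left(\left(-1\right) \left(-50\right)\right) \left(- \frac{69}{\frac{1}{-2}}\right) = \left(-66\right) 50 \left(- \frac{69}{- \frac{1}{2}}\right) = - 3300 \left(\left(-69\right) \left(-2\right)\right) = \left(-3300\right) 138 = -455400$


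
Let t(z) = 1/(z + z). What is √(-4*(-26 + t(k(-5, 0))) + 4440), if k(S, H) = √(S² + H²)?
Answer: √113590/5 ≈ 67.406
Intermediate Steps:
k(S, H) = √(H² + S²)
t(z) = 1/(2*z)
√(-4*(-26 + t(k(-5, 0))) + 4440) = √(-4*(-26 + 1/(2*(√(0² + (-5)²)))) + 4440) = √(-4*(-26 + 1/(2*(√(0 + 25)))) + 4440) = √(-4*(-26 + 1/(2*(√25))) + 4440) = √(-4*(-26 + (½)/5) + 4440) = √(-4*(-26 + (½)*(⅕)) + 4440) = √(-4*(-26 + ⅒) + 4440) = √(-4*(-259/10) + 4440) = √(518/5 + 4440) = √(22718/5) = √113590/5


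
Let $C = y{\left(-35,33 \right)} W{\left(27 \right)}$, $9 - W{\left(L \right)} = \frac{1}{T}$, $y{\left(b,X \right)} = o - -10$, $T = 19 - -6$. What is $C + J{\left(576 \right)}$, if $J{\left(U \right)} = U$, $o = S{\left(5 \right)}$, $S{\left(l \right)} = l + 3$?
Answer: $\frac{18432}{25} \approx 737.28$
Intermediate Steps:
$S{\left(l \right)} = 3 + l$
$o = 8$ ($o = 3 + 5 = 8$)
$T = 25$ ($T = 19 + 6 = 25$)
$y{\left(b,X \right)} = 18$ ($y{\left(b,X \right)} = 8 - -10 = 8 + 10 = 18$)
$W{\left(L \right)} = \frac{224}{25}$ ($W{\left(L \right)} = 9 - \frac{1}{25} = \frac{224}{25}$)
$C = \frac{4032}{25}$ ($C = 18 \cdot \frac{224}{25} = \frac{4032}{25} \approx 161.28$)
$C + J{\left(576 \right)} = \frac{4032}{25} + 576 = \frac{18432}{25}$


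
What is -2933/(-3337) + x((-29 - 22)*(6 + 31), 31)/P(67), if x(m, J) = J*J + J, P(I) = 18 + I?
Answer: 3559609/283645 ≈ 12.550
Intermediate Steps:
x(m, J) = J + J**2 (x(m, J) = J**2 + J = J + J**2)
-2933/(-3337) + x((-29 - 22)*(6 + 31), 31)/P(67) = -2933/(-3337) + (31*(1 + 31))/(18 + 67) = -2933*(-1/3337) + (31*32)/85 = 2933/3337 + 992*(1/85) = 2933/3337 + 992/85 = 3559609/283645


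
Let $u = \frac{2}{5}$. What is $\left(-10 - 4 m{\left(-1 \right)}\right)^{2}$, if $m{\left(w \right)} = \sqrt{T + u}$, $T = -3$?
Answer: $\frac{292}{5} + 16 i \sqrt{65} \approx 58.4 + 129.0 i$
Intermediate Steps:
$u = \frac{2}{5}$ ($u = 2 \cdot \frac{1}{5} = \frac{2}{5} \approx 0.4$)
$m{\left(w \right)} = \frac{i \sqrt{65}}{5}$ ($m{\left(w \right)} = \sqrt{-3 + \frac{2}{5}} = \sqrt{- \frac{13}{5}} = \frac{i \sqrt{65}}{5}$)
$\left(-10 - 4 m{\left(-1 \right)}\right)^{2} = \left(-10 - 4 \frac{i \sqrt{65}}{5}\right)^{2} = \left(-10 - \frac{4 i \sqrt{65}}{5}\right)^{2}$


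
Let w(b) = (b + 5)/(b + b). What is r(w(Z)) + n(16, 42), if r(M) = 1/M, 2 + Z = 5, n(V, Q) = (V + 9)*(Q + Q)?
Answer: 8403/4 ≈ 2100.8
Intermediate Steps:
n(V, Q) = 2*Q*(9 + V) (n(V, Q) = (9 + V)*(2*Q) = 2*Q*(9 + V))
Z = 3 (Z = -2 + 5 = 3)
w(b) = (5 + b)/(2*b) (w(b) = (5 + b)/((2*b)) = (5 + b)*(1/(2*b)) = (5 + b)/(2*b))
r(w(Z)) + n(16, 42) = 1/((1/2)*(5 + 3)/3) + 2*42*(9 + 16) = 1/((1/2)*(1/3)*8) + 2*42*25 = 1/(4/3) + 2100 = 3/4 + 2100 = 8403/4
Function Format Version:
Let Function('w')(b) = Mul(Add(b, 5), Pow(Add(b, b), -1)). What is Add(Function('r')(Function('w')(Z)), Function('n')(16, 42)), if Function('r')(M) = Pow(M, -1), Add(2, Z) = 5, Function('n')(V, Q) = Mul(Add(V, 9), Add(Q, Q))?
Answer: Rational(8403, 4) ≈ 2100.8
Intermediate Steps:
Function('n')(V, Q) = Mul(2, Q, Add(9, V)) (Function('n')(V, Q) = Mul(Add(9, V), Mul(2, Q)) = Mul(2, Q, Add(9, V)))
Z = 3 (Z = Add(-2, 5) = 3)
Function('w')(b) = Mul(Rational(1, 2), Pow(b, -1), Add(5, b)) (Function('w')(b) = Mul(Add(5, b), Pow(Mul(2, b), -1)) = Mul(Add(5, b), Mul(Rational(1, 2), Pow(b, -1))) = Mul(Rational(1, 2), Pow(b, -1), Add(5, b)))
Add(Function('r')(Function('w')(Z)), Function('n')(16, 42)) = Add(Pow(Mul(Rational(1, 2), Pow(3, -1), Add(5, 3)), -1), Mul(2, 42, Add(9, 16))) = Add(Pow(Mul(Rational(1, 2), Rational(1, 3), 8), -1), Mul(2, 42, 25)) = Add(Pow(Rational(4, 3), -1), 2100) = Add(Rational(3, 4), 2100) = Rational(8403, 4)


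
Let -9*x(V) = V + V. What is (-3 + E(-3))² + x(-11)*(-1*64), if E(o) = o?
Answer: -1084/9 ≈ -120.44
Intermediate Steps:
x(V) = -2*V/9 (x(V) = -(V + V)/9 = -2*V/9)
(-3 + E(-3))² + x(-11)*(-1*64) = (-3 - 3)² + (-2/9*(-11))*(-1*64) = (-6)² + (22/9)*(-64) = 36 - 1408/9 = -1084/9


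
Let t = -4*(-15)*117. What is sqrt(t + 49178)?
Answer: sqrt(56198) ≈ 237.06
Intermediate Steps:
t = 7020 (t = 60*117 = 7020)
sqrt(t + 49178) = sqrt(7020 + 49178) = sqrt(56198)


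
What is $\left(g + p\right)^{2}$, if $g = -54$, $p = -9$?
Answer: $3969$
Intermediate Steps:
$\left(g + p\right)^{2} = \left(-54 - 9\right)^{2} = \left(-63\right)^{2} = 3969$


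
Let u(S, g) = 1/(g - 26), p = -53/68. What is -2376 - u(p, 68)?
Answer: -99793/42 ≈ -2376.0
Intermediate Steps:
p = -53/68 (p = -53*1/68 = -53/68 ≈ -0.77941)
u(S, g) = 1/(-26 + g)
-2376 - u(p, 68) = -2376 - 1/(-26 + 68) = -2376 - 1/42 = -99793/42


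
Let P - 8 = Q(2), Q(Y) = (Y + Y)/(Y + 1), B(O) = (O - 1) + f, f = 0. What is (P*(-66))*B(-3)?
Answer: 2464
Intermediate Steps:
B(O) = -1 + O (B(O) = (O - 1) + 0 = (-1 + O) + 0 = -1 + O)
Q(Y) = 2*Y/(1 + Y) (Q(Y) = (2*Y)/(1 + Y) = 2*Y/(1 + Y))
P = 28/3 (P = 8 + 2*2/(1 + 2) = 8 + 2*2/3 = 8 + 2*2*(⅓) = 8 + 4/3 = 28/3 ≈ 9.3333)
(P*(-66))*B(-3) = ((28/3)*(-66))*(-1 - 3) = -616*(-4) = 2464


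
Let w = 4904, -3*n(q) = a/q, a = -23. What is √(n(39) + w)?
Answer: √7459283/39 ≈ 70.030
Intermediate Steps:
n(q) = 23/(3*q) (n(q) = -(-23)/(3*q) = 23/(3*q))
√(n(39) + w) = √((23/3)/39 + 4904) = √((23/3)*(1/39) + 4904) = √(23/117 + 4904) = √(573791/117) = √7459283/39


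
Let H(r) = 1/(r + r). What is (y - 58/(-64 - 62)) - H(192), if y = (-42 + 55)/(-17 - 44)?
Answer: 120319/491904 ≈ 0.24460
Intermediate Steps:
y = -13/61 (y = 13/(-61) = 13*(-1/61) = -13/61 ≈ -0.21311)
H(r) = 1/(2*r)
(y - 58/(-64 - 62)) - H(192) = (-13/61 - 58/(-64 - 62)) - 1/(2*192) = (-13/61 - 58/(-126)) - 1/(2*192) = (-13/61 - 58*(-1/126)) - 1*1/384 = (-13/61 + 29/63) - 1/384 = 950/3843 - 1/384 = 120319/491904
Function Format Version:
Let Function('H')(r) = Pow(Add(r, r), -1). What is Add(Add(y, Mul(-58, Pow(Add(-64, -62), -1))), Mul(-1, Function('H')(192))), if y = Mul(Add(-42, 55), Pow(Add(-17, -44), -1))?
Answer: Rational(120319, 491904) ≈ 0.24460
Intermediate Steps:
y = Rational(-13, 61) (y = Mul(13, Pow(-61, -1)) = Mul(13, Rational(-1, 61)) = Rational(-13, 61) ≈ -0.21311)
Function('H')(r) = Mul(Rational(1, 2), Pow(r, -1)) (Function('H')(r) = Pow(Mul(2, r), -1) = Mul(Rational(1, 2), Pow(r, -1)))
Add(Add(y, Mul(-58, Pow(Add(-64, -62), -1))), Mul(-1, Function('H')(192))) = Add(Add(Rational(-13, 61), Mul(-58, Pow(Add(-64, -62), -1))), Mul(-1, Mul(Rational(1, 2), Pow(192, -1)))) = Add(Add(Rational(-13, 61), Mul(-58, Pow(-126, -1))), Mul(-1, Mul(Rational(1, 2), Rational(1, 192)))) = Add(Add(Rational(-13, 61), Mul(-58, Rational(-1, 126))), Mul(-1, Rational(1, 384))) = Add(Add(Rational(-13, 61), Rational(29, 63)), Rational(-1, 384)) = Add(Rational(950, 3843), Rational(-1, 384)) = Rational(120319, 491904)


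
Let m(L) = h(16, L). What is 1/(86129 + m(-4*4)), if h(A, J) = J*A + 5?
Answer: 1/85878 ≈ 1.1644e-5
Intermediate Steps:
h(A, J) = 5 + A*J (h(A, J) = A*J + 5 = 5 + A*J)
m(L) = 5 + 16*L
1/(86129 + m(-4*4)) = 1/(86129 + (5 + 16*(-4*4))) = 1/(86129 + (5 + 16*(-16))) = 1/(86129 + (5 - 256)) = 1/(86129 - 251) = 1/85878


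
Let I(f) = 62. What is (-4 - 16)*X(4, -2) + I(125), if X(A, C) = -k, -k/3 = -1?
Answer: 122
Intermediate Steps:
k = 3 (k = -3*(-1) = 3)
X(A, C) = -3 (X(A, C) = -1*3 = -3)
(-4 - 16)*X(4, -2) + I(125) = (-4 - 16)*(-3) + 62 = -20*(-3) + 62 = 60 + 62 = 122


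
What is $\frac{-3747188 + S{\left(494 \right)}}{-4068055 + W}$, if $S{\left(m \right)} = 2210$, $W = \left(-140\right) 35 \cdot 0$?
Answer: $\frac{3744978}{4068055} \approx 0.92058$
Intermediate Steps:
$W = 0$ ($W = \left(-4900\right) 0 = 0$)
$\frac{-3747188 + S{\left(494 \right)}}{-4068055 + W} = \frac{-3747188 + 2210}{-4068055 + 0} = - \frac{3744978}{-4068055} = \left(-3744978\right) \left(- \frac{1}{4068055}\right) = \frac{3744978}{4068055}$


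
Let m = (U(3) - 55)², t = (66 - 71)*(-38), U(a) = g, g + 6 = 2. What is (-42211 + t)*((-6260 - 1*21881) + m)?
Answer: 1036237860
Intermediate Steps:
g = -4 (g = -6 + 2 = -4)
U(a) = -4
t = 190 (t = -5*(-38) = 190)
m = 3481 (m = (-4 - 55)² = (-59)² = 3481)
(-42211 + t)*((-6260 - 1*21881) + m) = (-42211 + 190)*((-6260 - 1*21881) + 3481) = -42021*((-6260 - 21881) + 3481) = -42021*(-28141 + 3481) = -42021*(-24660) = 1036237860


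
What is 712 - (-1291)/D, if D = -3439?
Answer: 2447277/3439 ≈ 711.63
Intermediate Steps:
712 - (-1291)/D = 712 - (-1291)/(-3439) = 712 - (-1291)*(-1)/3439 = 712 - 1*1291/3439 = 712 - 1291/3439 = 2447277/3439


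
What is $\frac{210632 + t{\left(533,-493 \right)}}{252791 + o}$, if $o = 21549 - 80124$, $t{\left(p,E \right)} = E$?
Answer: $\frac{210139}{194216} \approx 1.082$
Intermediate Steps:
$o = -58575$
$\frac{210632 + t{\left(533,-493 \right)}}{252791 + o} = \frac{210632 - 493}{252791 - 58575} = \frac{210139}{194216}$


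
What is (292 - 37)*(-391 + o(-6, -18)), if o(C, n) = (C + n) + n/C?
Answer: -105060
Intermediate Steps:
o(C, n) = C + n + n/C
(292 - 37)*(-391 + o(-6, -18)) = (292 - 37)*(-391 + (-6 - 18 - 18/(-6))) = 255*(-391 + (-6 - 18 - 18*(-⅙))) = 255*(-391 + (-6 - 18 + 3)) = 255*(-391 - 21) = 255*(-412) = -105060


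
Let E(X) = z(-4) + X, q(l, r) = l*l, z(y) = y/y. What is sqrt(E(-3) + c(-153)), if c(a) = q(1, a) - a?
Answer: 2*sqrt(38) ≈ 12.329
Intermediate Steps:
z(y) = 1
q(l, r) = l**2
E(X) = 1 + X
c(a) = 1 - a (c(a) = 1**2 - a = 1 - a)
sqrt(E(-3) + c(-153)) = sqrt((1 - 3) + (1 - 1*(-153))) = sqrt(-2 + (1 + 153)) = sqrt(-2 + 154) = sqrt(152) = 2*sqrt(38)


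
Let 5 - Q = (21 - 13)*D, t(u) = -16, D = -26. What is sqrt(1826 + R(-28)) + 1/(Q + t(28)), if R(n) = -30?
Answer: 1/197 + 2*sqrt(449) ≈ 42.384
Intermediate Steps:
Q = 213 (Q = 5 - (21 - 13)*(-26) = 5 - 8*(-26) = 5 - 1*(-208) = 5 + 208 = 213)
sqrt(1826 + R(-28)) + 1/(Q + t(28)) = sqrt(1826 - 30) + 1/(213 - 16) = sqrt(1796) + 1/197 = 2*sqrt(449) + 1/197 = 1/197 + 2*sqrt(449)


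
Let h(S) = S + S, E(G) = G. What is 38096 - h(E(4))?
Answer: 38088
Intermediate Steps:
h(S) = 2*S
38096 - h(E(4)) = 38096 - 2*4 = 38096 - 1*8 = 38096 - 8 = 38088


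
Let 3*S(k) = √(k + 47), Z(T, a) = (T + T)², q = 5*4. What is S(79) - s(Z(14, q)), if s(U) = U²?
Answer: -614656 + √14 ≈ -6.1465e+5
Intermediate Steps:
q = 20
Z(T, a) = 4*T² (Z(T, a) = (2*T)² = 4*T²)
S(k) = √(47 + k)/3 (S(k) = √(k + 47)/3 = √(47 + k)/3)
S(79) - s(Z(14, q)) = √(47 + 79)/3 - (4*14²)² = √126/3 - (4*196)² = (3*√14)/3 - 1*784² = √14 - 1*614656 = √14 - 614656 = -614656 + √14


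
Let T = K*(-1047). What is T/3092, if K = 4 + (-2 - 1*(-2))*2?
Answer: -1047/773 ≈ -1.3545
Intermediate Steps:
K = 4 (K = 4 + (-2 + 2)*2 = 4 + 0*2 = 4 + 0 = 4)
T = -4188 (T = 4*(-1047) = -4188)
T/3092 = -4188/3092 = -4188*1/3092 = -1047/773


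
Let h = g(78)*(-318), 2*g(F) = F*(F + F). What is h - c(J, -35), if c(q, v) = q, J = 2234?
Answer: -1936946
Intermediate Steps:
g(F) = F² (g(F) = (F*(F + F))/2 = (F*(2*F))/2 = (2*F²)/2 = F²)
h = -1934712 (h = 78²*(-318) = 6084*(-318) = -1934712)
h - c(J, -35) = -1934712 - 1*2234 = -1934712 - 2234 = -1936946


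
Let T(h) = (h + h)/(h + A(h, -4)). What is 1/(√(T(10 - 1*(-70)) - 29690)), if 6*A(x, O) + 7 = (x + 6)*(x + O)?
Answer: -I*√2333674586/8323850 ≈ -0.0058036*I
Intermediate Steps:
A(x, O) = -7/6 + (6 + x)*(O + x)/6 (A(x, O) = -7/6 + ((x + 6)*(x + O))/6 = -7/6 + ((6 + x)*(O + x))/6 = -7/6 + (6 + x)*(O + x)/6)
T(h) = 2*h/(-31/6 + h²/6 + 4*h/3) (T(h) = (h + h)/(h + (-7/6 - 4 + h + h²/6 + (⅙)*(-4)*h)) = (2*h)/(h + (-7/6 - 4 + h + h²/6 - 2*h/3)) = (2*h)/(h + (-31/6 + h/3 + h²/6)) = (2*h)/(-31/6 + h²/6 + 4*h/3) = 2*h/(-31/6 + h²/6 + 4*h/3))
1/(√(T(10 - 1*(-70)) - 29690)) = 1/(√(12*(10 - 1*(-70))/(-31 + (10 - 1*(-70))² + 8*(10 - 1*(-70))) - 29690)) = 1/(√(12*(10 + 70)/(-31 + (10 + 70)² + 8*(10 + 70)) - 29690)) = 1/(√(12*80/(-31 + 80² + 8*80) - 29690)) = 1/(√(12*80/(-31 + 6400 + 640) - 29690)) = 1/(√(12*80/7009 - 29690)) = 1/(√(12*80*(1/7009) - 29690)) = 1/(√(960/7009 - 29690)) = 1/(√(-208096250/7009)) = 1/(25*I*√2333674586/7009) = -I*√2333674586/8323850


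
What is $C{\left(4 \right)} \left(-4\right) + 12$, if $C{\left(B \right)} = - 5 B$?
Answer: $92$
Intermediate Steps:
$C{\left(4 \right)} \left(-4\right) + 12 = \left(-5\right) 4 \left(-4\right) + 12 = \left(-20\right) \left(-4\right) + 12 = 80 + 12 = 92$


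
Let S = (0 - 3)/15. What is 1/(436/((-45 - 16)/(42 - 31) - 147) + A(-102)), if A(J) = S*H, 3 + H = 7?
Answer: -4195/15346 ≈ -0.27336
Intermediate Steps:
H = 4 (H = -3 + 7 = 4)
S = -⅕ (S = -3*1/15 = -⅕ ≈ -0.20000)
A(J) = -⅘ (A(J) = -⅕*4 = -⅘)
1/(436/((-45 - 16)/(42 - 31) - 147) + A(-102)) = 1/(436/((-45 - 16)/(42 - 31) - 147) - ⅘) = 1/(436/(-61/11 - 147) - ⅘) = 1/(436/(-1678/11) - ⅘) = 1/(436*(-11/1678) - ⅘) = 1/(-2398/839 - ⅘) = 1/(-15346/4195) = -4195/15346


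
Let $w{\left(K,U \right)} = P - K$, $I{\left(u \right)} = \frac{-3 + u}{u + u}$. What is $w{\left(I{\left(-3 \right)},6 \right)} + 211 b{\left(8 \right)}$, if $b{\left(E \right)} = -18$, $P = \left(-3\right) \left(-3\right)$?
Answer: $-3790$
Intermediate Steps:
$P = 9$
$I{\left(u \right)} = \frac{-3 + u}{2 u}$
$w{\left(K,U \right)} = 9 - K$
$w{\left(I{\left(-3 \right)},6 \right)} + 211 b{\left(8 \right)} = \left(9 - \frac{-3 - 3}{2 \left(-3\right)}\right) + 211 \left(-18\right) = \left(9 - \frac{1}{2} \left(- \frac{1}{3}\right) \left(-6\right)\right) - 3798 = \left(9 - 1\right) - 3798 = 8 - 3798 = -3790$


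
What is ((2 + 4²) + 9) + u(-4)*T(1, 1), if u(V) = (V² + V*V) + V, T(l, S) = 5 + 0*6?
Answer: 167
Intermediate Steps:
T(l, S) = 5 (T(l, S) = 5 + 0 = 5)
u(V) = V + 2*V² (u(V) = (V² + V²) + V = 2*V² + V = V + 2*V²)
((2 + 4²) + 9) + u(-4)*T(1, 1) = ((2 + 4²) + 9) - 4*(1 + 2*(-4))*5 = ((2 + 16) + 9) - 4*(1 - 8)*5 = (18 + 9) - 4*(-7)*5 = 27 + 28*5 = 27 + 140 = 167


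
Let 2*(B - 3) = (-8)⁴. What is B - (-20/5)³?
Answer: 2115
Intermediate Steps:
B = 2051 (B = 3 + (½)*(-8)⁴ = 3 + (½)*4096 = 3 + 2048 = 2051)
B - (-20/5)³ = 2051 - (-20/5)³ = 2051 - (-20*⅕)³ = 2051 - 1*(-4)³ = 2051 - 1*(-64) = 2051 + 64 = 2115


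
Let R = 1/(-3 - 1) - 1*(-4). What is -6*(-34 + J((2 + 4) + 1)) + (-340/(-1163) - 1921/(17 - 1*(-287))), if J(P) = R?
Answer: 62038925/353552 ≈ 175.47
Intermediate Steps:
R = 15/4 (R = 1/(-4) + 4 = -¼ + 4 = 15/4 ≈ 3.7500)
J(P) = 15/4
-6*(-34 + J((2 + 4) + 1)) + (-340/(-1163) - 1921/(17 - 1*(-287))) = -6*(-34 + 15/4) + (-340/(-1163) - 1921/(17 - 1*(-287))) = -6*(-121/4) + (-340*(-1/1163) - 1921/(17 + 287)) = 363/2 + (340/1163 - 1921/304) = 363/2 - 2130763/353552 = 62038925/353552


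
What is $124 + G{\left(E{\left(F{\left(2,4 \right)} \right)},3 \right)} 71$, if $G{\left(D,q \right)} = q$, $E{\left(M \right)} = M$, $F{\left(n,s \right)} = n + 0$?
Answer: $337$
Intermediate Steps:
$F{\left(n,s \right)} = n$
$124 + G{\left(E{\left(F{\left(2,4 \right)} \right)},3 \right)} 71 = 124 + 3 \cdot 71 = 124 + 213 = 337$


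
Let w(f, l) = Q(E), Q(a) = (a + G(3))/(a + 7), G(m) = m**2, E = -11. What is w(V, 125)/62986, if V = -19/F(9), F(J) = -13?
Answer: 1/125972 ≈ 7.9383e-6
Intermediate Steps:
V = 19/13 (V = -19/(-13) = -19*(-1/13) = 19/13 ≈ 1.4615)
Q(a) = (9 + a)/(7 + a) (Q(a) = (a + 3**2)/(a + 7) = (a + 9)/(7 + a) = (9 + a)/(7 + a))
w(f, l) = 1/2 (w(f, l) = (9 - 11)/(7 - 11) = -2/(-4) = -1/4*(-2) = 1/2)
w(V, 125)/62986 = (1/2)/62986 = (1/2)*(1/62986) = 1/125972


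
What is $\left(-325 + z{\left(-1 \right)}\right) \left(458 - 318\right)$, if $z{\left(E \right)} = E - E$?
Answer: $-45500$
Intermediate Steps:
$z{\left(E \right)} = 0$
$\left(-325 + z{\left(-1 \right)}\right) \left(458 - 318\right) = \left(-325 + 0\right) \left(458 - 318\right) = \left(-325\right) 140 = -45500$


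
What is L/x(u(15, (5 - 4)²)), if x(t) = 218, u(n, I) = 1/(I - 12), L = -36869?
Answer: -36869/218 ≈ -169.12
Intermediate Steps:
u(n, I) = 1/(-12 + I)
L/x(u(15, (5 - 4)²)) = -36869/218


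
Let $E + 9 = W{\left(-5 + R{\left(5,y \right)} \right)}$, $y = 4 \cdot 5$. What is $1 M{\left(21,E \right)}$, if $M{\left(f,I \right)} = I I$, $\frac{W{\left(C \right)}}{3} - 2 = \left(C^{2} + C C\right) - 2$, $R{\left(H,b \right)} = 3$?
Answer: $225$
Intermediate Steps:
$y = 20$
$W{\left(C \right)} = 6 C^{2}$ ($W{\left(C \right)} = 6 + 3 \left(\left(C^{2} + C C\right) - 2\right) = 6 + 3 \left(\left(C^{2} + C^{2}\right) - 2\right) = 6 + 3 \left(2 C^{2} - 2\right) = 6 + 3 \left(-2 + 2 C^{2}\right) = 6 + \left(-6 + 6 C^{2}\right) = 6 C^{2}$)
$E = 15$ ($E = -9 + 6 \left(-5 + 3\right)^{2} = -9 + 6 \left(-2\right)^{2} = -9 + 6 \cdot 4 = -9 + 24 = 15$)
$M{\left(f,I \right)} = I^{2}$
$1 M{\left(21,E \right)} = 1 \cdot 15^{2} = 1 \cdot 225 = 225$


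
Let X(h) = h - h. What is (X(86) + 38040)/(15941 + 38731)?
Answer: 1585/2278 ≈ 0.69579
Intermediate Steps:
X(h) = 0
(X(86) + 38040)/(15941 + 38731) = (0 + 38040)/(15941 + 38731) = 38040/54672 = 38040*(1/54672) = 1585/2278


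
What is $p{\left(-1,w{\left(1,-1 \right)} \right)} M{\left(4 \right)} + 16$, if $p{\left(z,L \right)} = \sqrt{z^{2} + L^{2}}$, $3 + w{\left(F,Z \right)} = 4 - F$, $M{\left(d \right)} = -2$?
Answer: $14$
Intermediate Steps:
$w{\left(F,Z \right)} = 1 - F$ ($w{\left(F,Z \right)} = -3 - \left(-4 + F\right) = 1 - F$)
$p{\left(z,L \right)} = \sqrt{L^{2} + z^{2}}$
$p{\left(-1,w{\left(1,-1 \right)} \right)} M{\left(4 \right)} + 16 = \sqrt{\left(1 - 1\right)^{2} + \left(-1\right)^{2}} \left(-2\right) + 16 = \sqrt{\left(1 - 1\right)^{2} + 1} \left(-2\right) + 16 = \sqrt{0^{2} + 1} \left(-2\right) + 16 = \sqrt{0 + 1} \left(-2\right) + 16 = \sqrt{1} \left(-2\right) + 16 = 1 \left(-2\right) + 16 = -2 + 16 = 14$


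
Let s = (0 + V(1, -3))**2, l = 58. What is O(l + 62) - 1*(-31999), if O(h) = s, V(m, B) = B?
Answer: 32008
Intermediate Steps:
s = 9 (s = (0 - 3)**2 = (-3)**2 = 9)
O(h) = 9
O(l + 62) - 1*(-31999) = 9 - 1*(-31999) = 9 + 31999 = 32008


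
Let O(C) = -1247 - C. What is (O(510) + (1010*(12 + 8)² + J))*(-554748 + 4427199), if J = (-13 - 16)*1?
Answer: 1557554006514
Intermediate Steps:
J = -29 (J = -29*1 = -29)
(O(510) + (1010*(12 + 8)² + J))*(-554748 + 4427199) = ((-1247 - 1*510) + (1010*(12 + 8)² - 29))*(-554748 + 4427199) = ((-1247 - 510) + (1010*20² - 29))*3872451 = (-1757 + (1010*400 - 29))*3872451 = (-1757 + (404000 - 29))*3872451 = (-1757 + 403971)*3872451 = 402214*3872451 = 1557554006514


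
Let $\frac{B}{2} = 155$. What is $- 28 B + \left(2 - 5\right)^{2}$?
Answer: $-8671$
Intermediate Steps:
$B = 310$ ($B = 2 \cdot 155 = 310$)
$- 28 B + \left(2 - 5\right)^{2} = \left(-28\right) 310 + \left(2 - 5\right)^{2} = -8680 + \left(-3\right)^{2} = -8680 + 9 = -8671$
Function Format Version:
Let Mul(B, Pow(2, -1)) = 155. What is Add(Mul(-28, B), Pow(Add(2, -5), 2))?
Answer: -8671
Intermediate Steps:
B = 310 (B = Mul(2, 155) = 310)
Add(Mul(-28, B), Pow(Add(2, -5), 2)) = Add(Mul(-28, 310), Pow(Add(2, -5), 2)) = Add(-8680, Pow(-3, 2)) = Add(-8680, 9) = -8671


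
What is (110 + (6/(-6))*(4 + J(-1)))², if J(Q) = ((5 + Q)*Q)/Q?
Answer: 10404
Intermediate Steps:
J(Q) = 5 + Q (J(Q) = (Q*(5 + Q))/Q = 5 + Q)
(110 + (6/(-6))*(4 + J(-1)))² = (110 + (6/(-6))*(4 + (5 - 1)))² = (110 + (6*(-⅙))*(4 + 4))² = (110 - 1*8)² = (110 - 8)² = 102² = 10404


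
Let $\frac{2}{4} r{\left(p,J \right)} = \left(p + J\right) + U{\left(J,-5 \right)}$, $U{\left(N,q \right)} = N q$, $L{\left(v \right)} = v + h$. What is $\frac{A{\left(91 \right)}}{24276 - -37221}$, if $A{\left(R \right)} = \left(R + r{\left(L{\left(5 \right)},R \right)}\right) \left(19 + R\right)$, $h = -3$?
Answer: $- \frac{23210}{20499} \approx -1.1322$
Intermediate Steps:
$L{\left(v \right)} = -3 + v$ ($L{\left(v \right)} = v - 3 = -3 + v$)
$r{\left(p,J \right)} = - 8 J + 2 p$ ($r{\left(p,J \right)} = 2 \left(\left(p + J\right) + J \left(-5\right)\right) = 2 \left(\left(J + p\right) - 5 J\right) = 2 \left(p - 4 J\right) = - 8 J + 2 p$)
$A{\left(R \right)} = \left(4 - 7 R\right) \left(19 + R\right)$ ($A{\left(R \right)} = \left(R - \left(- 2 \left(-3 + 5\right) + 8 R\right)\right) \left(19 + R\right) = \left(R - \left(-4 + 8 R\right)\right) \left(19 + R\right) = \left(4 - 7 R\right) \left(19 + R\right)$)
$\frac{A{\left(91 \right)}}{24276 - -37221} = \frac{76 - 11739 - 7 \cdot 91^{2}}{24276 - -37221} = \frac{76 - 11739 - 57967}{24276 + 37221} = \frac{76 - 11739 - 57967}{61497} = \left(-69630\right) \frac{1}{61497} = - \frac{23210}{20499}$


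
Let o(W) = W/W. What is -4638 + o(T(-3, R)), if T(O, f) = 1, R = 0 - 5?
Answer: -4637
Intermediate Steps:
R = -5
o(W) = 1
-4638 + o(T(-3, R)) = -4638 + 1 = -4637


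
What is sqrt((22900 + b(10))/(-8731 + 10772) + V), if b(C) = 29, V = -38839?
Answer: I*sqrt(161744086270)/2041 ≈ 197.05*I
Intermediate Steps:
sqrt((22900 + b(10))/(-8731 + 10772) + V) = sqrt((22900 + 29)/(-8731 + 10772) - 38839) = sqrt(22929/2041 - 38839) = sqrt(-79247470/2041) = I*sqrt(161744086270)/2041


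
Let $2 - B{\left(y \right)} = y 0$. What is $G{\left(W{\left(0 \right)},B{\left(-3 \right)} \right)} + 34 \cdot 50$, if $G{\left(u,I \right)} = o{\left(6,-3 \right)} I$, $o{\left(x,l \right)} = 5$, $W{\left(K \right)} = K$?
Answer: $1710$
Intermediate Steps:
$B{\left(y \right)} = 2$ ($B{\left(y \right)} = 2 - y 0 = 2 - 0 = 2 + 0 = 2$)
$G{\left(u,I \right)} = 5 I$
$G{\left(W{\left(0 \right)},B{\left(-3 \right)} \right)} + 34 \cdot 50 = 5 \cdot 2 + 34 \cdot 50 = 10 + 1700 = 1710$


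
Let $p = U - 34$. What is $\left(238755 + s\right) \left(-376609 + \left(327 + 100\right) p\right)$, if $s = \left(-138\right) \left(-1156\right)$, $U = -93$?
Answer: $-171595451154$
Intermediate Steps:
$p = -127$ ($p = -93 - 34 = -127$)
$s = 159528$
$\left(238755 + s\right) \left(-376609 + \left(327 + 100\right) p\right) = \left(238755 + 159528\right) \left(-376609 + \left(327 + 100\right) \left(-127\right)\right) = 398283 \left(-376609 + 427 \left(-127\right)\right) = 398283 \left(-376609 - 54229\right) = 398283 \left(-430838\right) = -171595451154$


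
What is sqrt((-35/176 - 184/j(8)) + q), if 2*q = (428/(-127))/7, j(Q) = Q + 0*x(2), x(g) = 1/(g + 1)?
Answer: I*sqrt(35864003329)/39116 ≈ 4.8414*I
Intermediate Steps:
x(g) = 1/(1 + g)
j(Q) = Q (j(Q) = Q + 0/(1 + 2) = Q + 0/3 = Q + 0*(1/3) = Q + 0 = Q)
q = -214/889 (q = ((428/(-127))/7)/2 = ((428*(-1/127))*(1/7))/2 = (-428/127*1/7)/2 = (1/2)*(-428/889) = -214/889 ≈ -0.24072)
sqrt((-35/176 - 184/j(8)) + q) = sqrt((-35/176 - 184/8) - 214/889) = sqrt((-35*1/176 - 184*1/8) - 214/889) = sqrt((-35/176 - 23) - 214/889) = sqrt(-4083/176 - 214/889) = sqrt(-3667451/156464) = I*sqrt(35864003329)/39116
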